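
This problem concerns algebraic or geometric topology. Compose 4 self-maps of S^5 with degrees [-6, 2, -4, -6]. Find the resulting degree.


Degree is multiplicative: deg(composition) = product of degrees.
= (-6) * (2) * (-4) * (-6) = -288

-288


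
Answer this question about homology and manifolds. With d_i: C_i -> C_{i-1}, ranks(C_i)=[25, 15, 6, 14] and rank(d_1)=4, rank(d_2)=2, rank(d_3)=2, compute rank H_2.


rank H_k = rank(ker d_k) - rank(im d_{k+1}).
rank(ker d_2) = rank(C_2) - rank(d_2) = 6 - 2 = 4.
rank(im d_{2+1}) = 2.
rank H_2 = 4 - 2 = 2

2


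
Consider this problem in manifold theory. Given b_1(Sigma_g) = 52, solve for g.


For a closed orientable surface: b_1 = 2g.
52 = 2g
g = 52 / 2 = 26

26


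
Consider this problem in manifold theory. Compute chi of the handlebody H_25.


A genus-g handlebody deformation retracts to a wedge of g circles.
chi(vee_g S^1) = 1 - g.
chi(H_25) = 1 - 25 = -24

-24


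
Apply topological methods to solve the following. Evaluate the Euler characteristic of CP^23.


CP^23 has one cell in each even dimension 0, 2, ..., 2*23 (23+1 cells total).
All cells are even-dimensional, so chi = number of cells.
chi = 23 + 1 = 24

24


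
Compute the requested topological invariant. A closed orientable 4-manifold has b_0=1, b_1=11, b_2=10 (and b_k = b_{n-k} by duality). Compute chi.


By Poincare duality b_k = b_{4-k}, so full Betti numbers: b_0=1, b_1=11, b_2=10, b_3=11, b_4=1.
chi = sum (-1)^k b_k = -10

-10


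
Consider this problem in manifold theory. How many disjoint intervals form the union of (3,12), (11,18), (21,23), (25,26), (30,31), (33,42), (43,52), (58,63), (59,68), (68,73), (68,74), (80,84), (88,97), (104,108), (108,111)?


Sort and merge overlapping open intervals.
Merged: (3,18), (21,23), (25,26), (30,31), (33,42), (43,52), (58,68), (68,74), (80,84), (88,97), (104,108), (108,111).
Number of components = 12

12


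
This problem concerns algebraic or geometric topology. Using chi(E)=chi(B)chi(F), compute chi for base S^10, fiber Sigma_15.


chi(S^10) = 2 (n even), chi(Sigma_15) = 2 - 2*15 = -28.
chi(E) = 2 * (-28) = -56

-56


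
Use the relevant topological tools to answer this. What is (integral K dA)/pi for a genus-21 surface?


Gauss-Bonnet: integral K dA = 2*pi*chi(M).
chi(Sigma_21) = 2 - 2*21 = -40.
(integral K dA)/pi = 2*chi = 2*(-40) = -80

-80


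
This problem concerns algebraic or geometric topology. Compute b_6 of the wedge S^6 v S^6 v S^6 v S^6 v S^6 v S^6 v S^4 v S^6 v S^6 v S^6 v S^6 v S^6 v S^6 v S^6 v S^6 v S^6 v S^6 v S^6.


For a wedge of spheres, H_k (k>0) is free on one generator per sphere of dimension k.
Spheres of dimension 6: count = 17.
b_6 = 17

17


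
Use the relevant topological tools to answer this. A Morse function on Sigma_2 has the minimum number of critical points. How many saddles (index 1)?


A perfect Morse function has m_k = b_k.
For Sigma_2: b_0=1, b_1=2g=4, b_2=1.
Saddles m_1 = 2g = 4

4


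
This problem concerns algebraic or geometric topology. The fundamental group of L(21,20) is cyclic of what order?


pi_1(L(p,q)) = Z/pZ for any q coprime to p.
|pi_1(L(21,20))| = 21

21


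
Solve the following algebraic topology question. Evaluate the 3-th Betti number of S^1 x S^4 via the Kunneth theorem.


Each S^d has Poincare polynomial 1 + t^d.
The product S^1 x S^4 has Poincare polynomial prod(1+t^d_i).
Expanding: b_0=1, b_1=1, b_4=1, b_5=1.
b_3 = 0

0


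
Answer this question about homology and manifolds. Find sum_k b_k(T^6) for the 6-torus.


b_k(T^6) = C(6,k), so the sum over k is sum_k C(6,k) = 2^6.
Total = 2^6 = 64

64


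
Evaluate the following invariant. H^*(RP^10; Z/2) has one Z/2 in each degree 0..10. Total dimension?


H^k(RP^10; Z/2) = Z/2 for each 0 <= k <= 10.
Total dimension = 10 + 1 = 11

11


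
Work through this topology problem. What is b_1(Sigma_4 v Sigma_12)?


For a wedge: H_1(A v B) = H_1(A) + H_1(B).
b_1(Sigma_4) = 8, b_1(Sigma_12) = 24.
b_1 = 8 + 24 = 32

32


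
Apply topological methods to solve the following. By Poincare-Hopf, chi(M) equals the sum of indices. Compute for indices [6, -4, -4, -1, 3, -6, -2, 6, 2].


Poincare-Hopf: chi(M) = sum of indices of zeros.
chi = (6) + (-4) + (-4) + (-1) + (3) + (-6) + (-2) + (6) + (2) = 0

0


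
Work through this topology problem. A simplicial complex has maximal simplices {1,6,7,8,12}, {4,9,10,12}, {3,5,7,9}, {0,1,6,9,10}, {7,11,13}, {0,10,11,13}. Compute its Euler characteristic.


Enumerate all faces; f-vector: f_0=13, f_1=37, f_2=33, f_3=13, f_4=2.
chi = sum (-1)^k f_k = -2

-2


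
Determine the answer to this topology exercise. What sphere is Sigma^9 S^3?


Each suspension raises dimension by 1: Sigma S^n = S^{n+1}.
Sigma^9 S^3 = S^{3+9} = S^12

12


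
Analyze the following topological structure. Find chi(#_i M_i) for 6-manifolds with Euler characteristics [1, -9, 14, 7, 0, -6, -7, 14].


For n-manifolds: chi(A#B) = chi(A) + chi(B) - chi(S^6).
chi(S^6) = 1 + (-1)^6 = 2.
chi(#) = (sum chi_i) - (8-1)*chi(S^6) = 14 - 7*2 = 0

0


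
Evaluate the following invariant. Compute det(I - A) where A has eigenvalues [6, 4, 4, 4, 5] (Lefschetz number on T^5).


For a torus self-map: L(f) = det(I - A) where A acts on H_1.
L(f) = (1-6) * (1-4) * (1-4) * (1-4) * (1-5) = -5 * -3 * -3 * -3 * -4 = -540

-540


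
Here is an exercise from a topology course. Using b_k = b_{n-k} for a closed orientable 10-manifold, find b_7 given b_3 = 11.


Poincare duality for closed orientable n-manifolds: b_k = b_{n-k}.
Here n = 10, so b_7 = b_3 = 11

11


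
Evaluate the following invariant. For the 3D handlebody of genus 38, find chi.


A genus-g handlebody deformation retracts to a wedge of g circles.
chi(vee_g S^1) = 1 - g.
chi(H_38) = 1 - 38 = -37

-37


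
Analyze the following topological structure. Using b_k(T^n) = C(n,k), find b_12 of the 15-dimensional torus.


By the Kunneth formula, b_k(T^n) = C(n,k).
b_12(T^15) = C(15,12).
C(15,12) = 15!/(12!*3!) = 455

455


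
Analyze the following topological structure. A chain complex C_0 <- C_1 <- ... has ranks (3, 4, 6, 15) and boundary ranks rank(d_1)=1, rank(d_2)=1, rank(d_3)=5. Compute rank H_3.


rank H_k = rank(ker d_k) - rank(im d_{k+1}).
rank(ker d_3) = rank(C_3) - rank(d_3) = 15 - 5 = 10.
rank(im d_{3+1}) = 0.
rank H_3 = 10 - 0 = 10

10


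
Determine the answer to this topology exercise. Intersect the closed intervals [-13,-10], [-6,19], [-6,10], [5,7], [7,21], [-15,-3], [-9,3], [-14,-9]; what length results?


Intersection = [max(a_i), min(b_i)] = [7, -10].
Since 7 > -10, the intersection is empty.
Length = 0

0


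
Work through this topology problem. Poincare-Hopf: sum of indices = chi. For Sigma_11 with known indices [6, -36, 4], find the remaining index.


Poincare-Hopf: sum of indices = chi(M).
chi(Sigma_11) = 2 - 2*11 = -20.
Sum of known indices = -26.
x = chi - (sum known) = -20 - (-26) = 6

6


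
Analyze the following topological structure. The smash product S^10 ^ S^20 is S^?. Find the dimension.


S^m ^ S^n = S^{m+n}.
k = 10 + 20 = 30

30


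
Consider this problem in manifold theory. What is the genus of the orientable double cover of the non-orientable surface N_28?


chi(N_28) = 2 - 28 = -26.
Double cover: chi(Sigma_g) = 2 * chi(N_28) = 2*(-26) = -52.
2 - 2g = -52, so g = (2 - (-52))/2 = 54/2 = 27

27


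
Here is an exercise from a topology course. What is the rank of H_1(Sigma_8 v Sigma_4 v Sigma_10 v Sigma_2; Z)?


For a wedge X v Y: reduced H_k(X v Y) = H_k(X) + H_k(Y).
Each Sigma_g contributes b_1 = 2g.
b_1 = 16 + 8 + 20 + 4 = 48

48


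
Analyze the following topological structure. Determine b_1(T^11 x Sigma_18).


pi_1(A x B) = pi_1(A) x pi_1(B); rank of abelianization = b_1.
b_1(T^11) = 11, b_1(Sigma_18) = 2*18 = 36.
b_1(product) = 11 + 36 = 47

47


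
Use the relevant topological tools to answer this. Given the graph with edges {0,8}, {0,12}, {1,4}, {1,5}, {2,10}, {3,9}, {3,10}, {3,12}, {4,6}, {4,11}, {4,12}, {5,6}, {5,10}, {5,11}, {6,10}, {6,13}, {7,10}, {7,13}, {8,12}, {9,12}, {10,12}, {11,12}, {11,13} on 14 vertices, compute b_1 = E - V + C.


b_1 = E - V + (number of components).
E = 23, V = 14, components = 1.
b_1 = 23 - 14 + 1 = 10

10


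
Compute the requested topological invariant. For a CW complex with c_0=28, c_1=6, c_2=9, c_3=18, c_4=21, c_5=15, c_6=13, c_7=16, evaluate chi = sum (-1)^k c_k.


chi = sum_k (-1)^k c_k.
= (-1)^0*28 + (-1)^1*6 + (-1)^2*9 + (-1)^3*18 + (-1)^4*21 + (-1)^5*15 + (-1)^6*13 + (-1)^7*16
= (28) + (-6) + (9) + (-18) + (21) + (-15) + (13) + (-16)
= 16

16


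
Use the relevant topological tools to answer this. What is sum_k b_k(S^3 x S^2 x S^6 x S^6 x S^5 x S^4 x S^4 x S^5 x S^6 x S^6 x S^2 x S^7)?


Total Betti number is multiplicative under products.
Each S^d (d>=1) has total Betti number 2.
There are 12 sphere factors.
Total = 2^12 = 4096

4096


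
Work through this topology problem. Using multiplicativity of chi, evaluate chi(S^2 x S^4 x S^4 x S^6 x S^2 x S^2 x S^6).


chi is multiplicative: chi(X x Y) = chi(X) chi(Y).
Each even-dim sphere has chi = 2. There are 7 factors.
chi = 2^7 = 128

128


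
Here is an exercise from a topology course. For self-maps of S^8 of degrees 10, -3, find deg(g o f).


Degree is multiplicative under composition: deg(g o f) = deg(g) * deg(f).
= -3 * 10 = -30

-30


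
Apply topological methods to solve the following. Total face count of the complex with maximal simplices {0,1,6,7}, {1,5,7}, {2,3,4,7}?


Each maximal simplex on m vertices has 2^m - 1 nonempty faces.
Take the union (dedupe shared faces).
Total distinct faces = 33

33


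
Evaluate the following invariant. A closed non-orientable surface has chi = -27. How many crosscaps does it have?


chi = 2 - k for closed non-orientable surfaces with k crosscaps.
-27 = 2 - k
k = 2 - (-27) = 29

29


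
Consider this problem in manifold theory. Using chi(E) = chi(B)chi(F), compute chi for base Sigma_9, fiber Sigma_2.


For a fiber bundle F -> E -> B (with CW structure): chi(E) = chi(B) * chi(F).
chi(Sigma_9) = -16, chi(Sigma_2) = -2.
chi(E) = (-16) * (-2) = 32

32


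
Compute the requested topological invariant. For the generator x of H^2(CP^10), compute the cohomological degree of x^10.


|x| = 2 in H^*(CP^n).
|x^10| = 10 * |x| = 10 * 2 = 20

20


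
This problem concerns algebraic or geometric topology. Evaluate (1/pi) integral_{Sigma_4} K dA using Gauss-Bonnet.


Gauss-Bonnet: integral K dA = 2*pi*chi(M).
chi(Sigma_4) = 2 - 2*4 = -6.
(integral K dA)/pi = 2*chi = 2*(-6) = -12

-12


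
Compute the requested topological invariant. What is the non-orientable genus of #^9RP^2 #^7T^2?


Since a >= 1, the sum is non-orientable; each T^2 can be replaced by RP^2 # RP^2 (since T^2#RP^2 = 3RP^2).
Total crosscaps k = 9 + 2*7 = 23.
Check via chi: chi = 9*1 + 7*0 - (9+7-1)*2 = -21 = 2 - k = -21. Consistent.

23


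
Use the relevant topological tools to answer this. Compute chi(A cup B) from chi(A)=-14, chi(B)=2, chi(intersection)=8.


chi(A cup B) = chi(A) + chi(B) - chi(A cap B)
= -14 + (2) - (8)
= -20

-20


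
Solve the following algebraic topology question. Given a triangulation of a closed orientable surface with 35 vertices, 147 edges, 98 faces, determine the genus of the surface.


chi = V - E + F = 35 - 147 + 98 = -14
For orientable closed surface: chi = 2 - 2g, so g = (2 - chi)/2.
g = (2 - (-14)) / 2 = 16 / 2 = 8

8


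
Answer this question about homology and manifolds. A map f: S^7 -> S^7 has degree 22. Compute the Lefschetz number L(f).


On S^7: L(f) = tr(f_0*) + (-1)^7 tr(f_7*) = 1 + (-1)^7 * deg(f).
L(f) = 1 + (-1)^7 * 22 = 1 + -22 = -21

-21


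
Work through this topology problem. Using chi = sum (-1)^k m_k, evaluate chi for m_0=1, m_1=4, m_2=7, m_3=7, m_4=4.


Morse theory: chi(M) = sum_k (-1)^k m_k where m_k = #(index-k critical points).
= (1) + (-4) + (7) + (-7) + (4) = 1

1


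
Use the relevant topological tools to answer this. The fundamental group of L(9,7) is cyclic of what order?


pi_1(L(p,q)) = Z/pZ for any q coprime to p.
|pi_1(L(9,7))| = 9

9


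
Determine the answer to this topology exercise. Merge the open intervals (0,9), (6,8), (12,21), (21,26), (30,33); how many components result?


Sort and merge overlapping open intervals.
Merged: (0,9), (12,21), (21,26), (30,33).
Number of components = 4

4


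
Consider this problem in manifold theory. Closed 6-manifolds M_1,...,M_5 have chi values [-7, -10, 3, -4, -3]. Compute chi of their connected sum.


For n-manifolds: chi(A#B) = chi(A) + chi(B) - chi(S^6).
chi(S^6) = 1 + (-1)^6 = 2.
chi(#) = (sum chi_i) - (5-1)*chi(S^6) = -21 - 4*2 = -29

-29


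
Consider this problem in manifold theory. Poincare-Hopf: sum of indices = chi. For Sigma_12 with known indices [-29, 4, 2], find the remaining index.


Poincare-Hopf: sum of indices = chi(M).
chi(Sigma_12) = 2 - 2*12 = -22.
Sum of known indices = -23.
x = chi - (sum known) = -22 - (-23) = 1

1


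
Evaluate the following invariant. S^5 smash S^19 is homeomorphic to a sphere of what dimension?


S^m ^ S^n = S^{m+n}.
k = 5 + 19 = 24

24


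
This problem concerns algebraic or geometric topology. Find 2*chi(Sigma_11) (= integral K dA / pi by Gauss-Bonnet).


Gauss-Bonnet: integral K dA = 2*pi*chi(M).
chi(Sigma_11) = 2 - 2*11 = -20.
(integral K dA)/pi = 2*chi = 2*(-20) = -40

-40


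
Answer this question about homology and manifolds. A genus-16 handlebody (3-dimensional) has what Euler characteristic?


A genus-g handlebody deformation retracts to a wedge of g circles.
chi(vee_g S^1) = 1 - g.
chi(H_16) = 1 - 16 = -15

-15


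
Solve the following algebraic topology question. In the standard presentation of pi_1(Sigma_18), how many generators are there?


Standard presentation: pi_1(Sigma_g) = <a_1,b_1,...,a_g,b_g | [a_1,b_1]...[a_g,b_g] = 1>.
Number of generators = 2g = 2*18 = 36

36


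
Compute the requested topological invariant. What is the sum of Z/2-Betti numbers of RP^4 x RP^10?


dim H^*(RP^n; Z/2) = n+1 (one Z/2 in each degree 0..n).
Total Betti number is multiplicative.
Total = (4+1) * (10+1) = 5 * 11 = 55

55


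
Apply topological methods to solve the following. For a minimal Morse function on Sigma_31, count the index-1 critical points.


A perfect Morse function has m_k = b_k.
For Sigma_31: b_0=1, b_1=2g=62, b_2=1.
Saddles m_1 = 2g = 62

62


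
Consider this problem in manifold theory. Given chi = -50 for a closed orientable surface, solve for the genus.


chi = 2 - 2g for closed orientable surfaces.
-50 = 2 - 2g
2g = 2 - (-50) = 52
g = 26

26


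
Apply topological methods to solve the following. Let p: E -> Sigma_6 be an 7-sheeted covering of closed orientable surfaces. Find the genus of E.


For an n-sheeted cover: chi(E) = n * chi(B).
chi(Sigma_6) = 2 - 2*6 = -10.
chi(E) = 7 * (-10) = -70.
genus(E) = (2 - chi(E))/2 = (2 - (-70))/2 = 72/2 = 36

36


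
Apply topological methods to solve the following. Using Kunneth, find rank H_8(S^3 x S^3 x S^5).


Each S^d has Poincare polynomial 1 + t^d.
The product S^3 x S^3 x S^5 has Poincare polynomial prod(1+t^d_i).
Expanding: b_0=1, b_3=2, b_5=1, b_6=1, b_8=2, b_11=1.
b_8 = 2

2


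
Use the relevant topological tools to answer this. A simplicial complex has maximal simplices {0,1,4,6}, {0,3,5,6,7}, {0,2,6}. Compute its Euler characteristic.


Enumerate all faces; f-vector: f_0=8, f_1=17, f_2=15, f_3=6, f_4=1.
chi = sum (-1)^k f_k = 1

1


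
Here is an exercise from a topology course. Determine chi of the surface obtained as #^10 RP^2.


For a non-orientable closed surface with k crosscaps: chi = 2 - k.
Here k = 10.
chi = 2 - 10 = -8

-8


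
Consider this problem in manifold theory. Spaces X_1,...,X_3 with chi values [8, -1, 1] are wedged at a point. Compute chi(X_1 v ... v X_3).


chi(A v B) = chi(A) + chi(B) - 1 (one point identified).
For 3 spaces: chi = (sum chi_i) - (3 - 1).
sum = 8; chi = 8 - 2 = 6

6


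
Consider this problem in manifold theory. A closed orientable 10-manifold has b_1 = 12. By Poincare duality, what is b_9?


Poincare duality for closed orientable n-manifolds: b_k = b_{n-k}.
Here n = 10, so b_9 = b_1 = 12

12


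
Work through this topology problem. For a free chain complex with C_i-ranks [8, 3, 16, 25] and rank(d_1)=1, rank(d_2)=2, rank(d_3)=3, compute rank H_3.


rank H_k = rank(ker d_k) - rank(im d_{k+1}).
rank(ker d_3) = rank(C_3) - rank(d_3) = 25 - 3 = 22.
rank(im d_{3+1}) = 0.
rank H_3 = 22 - 0 = 22

22


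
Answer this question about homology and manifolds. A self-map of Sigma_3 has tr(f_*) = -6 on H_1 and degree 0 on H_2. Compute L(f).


L(f) = tr(f_0*) - tr(f_1*) + tr(f_2*).
= 1 - (-6) + (0)
= 7

7


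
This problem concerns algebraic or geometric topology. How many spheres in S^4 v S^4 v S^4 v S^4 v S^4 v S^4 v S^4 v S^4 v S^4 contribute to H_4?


For a wedge of spheres, H_k (k>0) is free on one generator per sphere of dimension k.
Spheres of dimension 4: count = 9.
b_4 = 9

9


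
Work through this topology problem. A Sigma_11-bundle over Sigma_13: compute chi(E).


For a fiber bundle F -> E -> B (with CW structure): chi(E) = chi(B) * chi(F).
chi(Sigma_13) = -24, chi(Sigma_11) = -20.
chi(E) = (-24) * (-20) = 480

480


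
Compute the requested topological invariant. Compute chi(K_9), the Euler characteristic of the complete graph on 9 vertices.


K_9: V = 9, E = C(9,2) = 36.
chi = V - E = 9 - 36 = -27

-27


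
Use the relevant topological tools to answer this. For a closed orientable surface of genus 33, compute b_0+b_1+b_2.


For Sigma_33: b_0 = 1, b_1 = 2g = 66, b_2 = 1.
Total = 1 + 66 + 1 = 68

68


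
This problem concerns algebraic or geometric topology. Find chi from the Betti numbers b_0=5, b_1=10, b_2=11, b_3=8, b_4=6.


chi = sum_k (-1)^k b_k.
= (5) + (-10) + (11) + (-8) + (6)
= 4

4


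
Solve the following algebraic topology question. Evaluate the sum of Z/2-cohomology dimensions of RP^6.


H^k(RP^6; Z/2) = Z/2 for each 0 <= k <= 6.
Total dimension = 6 + 1 = 7

7


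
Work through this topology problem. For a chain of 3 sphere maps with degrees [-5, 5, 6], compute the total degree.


Degree is multiplicative: deg(composition) = product of degrees.
= (-5) * (5) * (6) = -150

-150


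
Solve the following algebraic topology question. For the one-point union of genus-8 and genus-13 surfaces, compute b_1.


For a wedge: H_1(A v B) = H_1(A) + H_1(B).
b_1(Sigma_8) = 16, b_1(Sigma_13) = 26.
b_1 = 16 + 26 = 42

42


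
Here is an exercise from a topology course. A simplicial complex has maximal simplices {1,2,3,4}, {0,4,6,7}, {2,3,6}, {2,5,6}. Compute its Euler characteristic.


Enumerate all faces; f-vector: f_0=8, f_1=16, f_2=10, f_3=2.
chi = sum (-1)^k f_k = 0

0


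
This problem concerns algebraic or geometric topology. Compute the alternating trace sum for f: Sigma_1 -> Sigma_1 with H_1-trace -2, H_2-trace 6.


L(f) = tr(f_0*) - tr(f_1*) + tr(f_2*).
= 1 - (-2) + (6)
= 9

9


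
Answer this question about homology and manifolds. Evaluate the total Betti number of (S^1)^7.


b_k(T^7) = C(7,k), so the sum over k is sum_k C(7,k) = 2^7.
Total = 2^7 = 128

128


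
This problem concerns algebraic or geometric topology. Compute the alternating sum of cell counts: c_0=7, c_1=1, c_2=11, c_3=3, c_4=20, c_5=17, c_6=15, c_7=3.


chi = sum_k (-1)^k c_k.
= (-1)^0*7 + (-1)^1*1 + (-1)^2*11 + (-1)^3*3 + (-1)^4*20 + (-1)^5*17 + (-1)^6*15 + (-1)^7*3
= (7) + (-1) + (11) + (-3) + (20) + (-17) + (15) + (-3)
= 29

29


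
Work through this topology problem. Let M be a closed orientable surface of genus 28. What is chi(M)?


For a closed orientable surface of genus g: chi = 2 - 2g.
Here g = 28.
chi = 2 - 2*28 = 2 - 56 = -54

-54


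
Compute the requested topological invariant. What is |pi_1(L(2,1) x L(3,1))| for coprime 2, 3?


pi_1(X x Y) = pi_1(X) x pi_1(Y).
pi_1(L(2,1)) = Z/2, pi_1(L(3,1)) = Z/3.
|Z/2 x Z/3| = 2 * 3 = 6

6


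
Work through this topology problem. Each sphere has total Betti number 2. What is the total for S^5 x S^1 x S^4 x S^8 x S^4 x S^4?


Total Betti number is multiplicative under products.
Each S^d (d>=1) has total Betti number 2.
There are 6 sphere factors.
Total = 2^6 = 64

64


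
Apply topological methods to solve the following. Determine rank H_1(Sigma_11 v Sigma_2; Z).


For a wedge: H_1(A v B) = H_1(A) + H_1(B).
b_1(Sigma_11) = 22, b_1(Sigma_2) = 4.
b_1 = 22 + 4 = 26

26


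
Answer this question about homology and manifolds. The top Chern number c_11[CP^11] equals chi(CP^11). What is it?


For any closed oriented manifold, <e(TM),[M]> = chi(M).
chi(CP^11) = 11+1 = 12

12


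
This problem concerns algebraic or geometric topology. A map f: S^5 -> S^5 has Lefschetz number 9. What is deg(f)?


L(f) = 1 + (-1)^5 deg(f) on S^5.
9 = 1 + (-1)^5 * deg(f)
(-1)^5 * deg(f) = 8
deg(f) = -8

-8


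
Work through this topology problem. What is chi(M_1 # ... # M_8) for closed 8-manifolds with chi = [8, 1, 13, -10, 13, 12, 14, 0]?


For n-manifolds: chi(A#B) = chi(A) + chi(B) - chi(S^8).
chi(S^8) = 1 + (-1)^8 = 2.
chi(#) = (sum chi_i) - (8-1)*chi(S^8) = 51 - 7*2 = 37

37


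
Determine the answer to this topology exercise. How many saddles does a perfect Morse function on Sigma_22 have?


A perfect Morse function has m_k = b_k.
For Sigma_22: b_0=1, b_1=2g=44, b_2=1.
Saddles m_1 = 2g = 44

44


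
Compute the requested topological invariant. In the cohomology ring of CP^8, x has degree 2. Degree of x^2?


|x| = 2 in H^*(CP^n).
|x^2| = 2 * |x| = 2 * 2 = 4

4


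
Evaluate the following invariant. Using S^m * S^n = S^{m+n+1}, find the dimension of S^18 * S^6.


Join of spheres: S^m * S^n = S^{m+n+1}.
dim = 18 + 6 + 1 = 25

25


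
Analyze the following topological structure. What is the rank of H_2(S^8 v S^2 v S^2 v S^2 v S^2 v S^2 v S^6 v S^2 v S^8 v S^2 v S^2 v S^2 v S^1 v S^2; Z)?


For a wedge of spheres, H_k (k>0) is free on one generator per sphere of dimension k.
Spheres of dimension 2: count = 10.
b_2 = 10

10


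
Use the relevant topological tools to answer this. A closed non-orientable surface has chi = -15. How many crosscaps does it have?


chi = 2 - k for closed non-orientable surfaces with k crosscaps.
-15 = 2 - k
k = 2 - (-15) = 17

17


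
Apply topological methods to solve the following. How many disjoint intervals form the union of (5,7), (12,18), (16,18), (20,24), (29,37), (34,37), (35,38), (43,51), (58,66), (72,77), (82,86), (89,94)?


Sort and merge overlapping open intervals.
Merged: (5,7), (12,18), (20,24), (29,38), (43,51), (58,66), (72,77), (82,86), (89,94).
Number of components = 9

9


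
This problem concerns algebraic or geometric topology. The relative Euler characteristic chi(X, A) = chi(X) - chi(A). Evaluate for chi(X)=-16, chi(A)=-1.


Relative Euler characteristic: chi(X, A) = chi(X) - chi(A).
= -16 - (-1) = -15

-15


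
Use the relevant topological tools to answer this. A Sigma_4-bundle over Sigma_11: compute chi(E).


For a fiber bundle F -> E -> B (with CW structure): chi(E) = chi(B) * chi(F).
chi(Sigma_11) = -20, chi(Sigma_4) = -6.
chi(E) = (-20) * (-6) = 120

120


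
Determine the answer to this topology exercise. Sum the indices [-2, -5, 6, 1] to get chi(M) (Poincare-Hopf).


Poincare-Hopf: chi(M) = sum of indices of zeros.
chi = (-2) + (-5) + (6) + (1) = 0

0


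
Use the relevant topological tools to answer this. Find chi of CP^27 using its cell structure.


CP^27 has one cell in each even dimension 0, 2, ..., 2*27 (27+1 cells total).
All cells are even-dimensional, so chi = number of cells.
chi = 27 + 1 = 28

28


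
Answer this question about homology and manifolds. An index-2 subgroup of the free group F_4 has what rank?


Nielsen-Schreier: an index-n subgroup of F_r is free of rank 1 + n(r-1).
Equivalently: chi(cover) = n*chi(base); chi(vee_r S^1) = 1 - 4 = -3.
chi(E) = 2*(-3) = -6; rank = 1 - chi(E) = 1 - (-6) = 7.
rank = 1 + 2*(4-1) = 1 + 6 = 7

7


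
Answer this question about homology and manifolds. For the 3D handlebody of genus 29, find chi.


A genus-g handlebody deformation retracts to a wedge of g circles.
chi(vee_g S^1) = 1 - g.
chi(H_29) = 1 - 29 = -28

-28


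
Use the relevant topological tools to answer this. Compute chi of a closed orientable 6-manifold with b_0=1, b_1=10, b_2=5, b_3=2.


By Poincare duality b_k = b_{6-k}, so full Betti numbers: b_0=1, b_1=10, b_2=5, b_3=2, b_4=5, b_5=10, b_6=1.
chi = sum (-1)^k b_k = -10

-10


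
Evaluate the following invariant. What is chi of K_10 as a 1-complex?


K_10: V = 10, E = C(10,2) = 45.
chi = V - E = 10 - 45 = -35

-35


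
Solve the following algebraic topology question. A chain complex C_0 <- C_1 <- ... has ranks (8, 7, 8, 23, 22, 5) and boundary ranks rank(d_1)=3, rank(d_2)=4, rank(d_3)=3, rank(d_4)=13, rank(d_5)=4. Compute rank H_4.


rank H_k = rank(ker d_k) - rank(im d_{k+1}).
rank(ker d_4) = rank(C_4) - rank(d_4) = 22 - 13 = 9.
rank(im d_{4+1}) = 4.
rank H_4 = 9 - 4 = 5

5


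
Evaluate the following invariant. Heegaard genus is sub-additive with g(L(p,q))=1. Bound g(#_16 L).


Heegaard genus satisfies g(A#B) <= g(A) + g(B).
Each lens space has g = 1.
Upper bound: 16 * 1 = 16

16


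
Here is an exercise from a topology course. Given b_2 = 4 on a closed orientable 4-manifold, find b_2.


Poincare duality for closed orientable n-manifolds: b_k = b_{n-k}.
Here n = 4, so b_2 = b_2 = 4

4


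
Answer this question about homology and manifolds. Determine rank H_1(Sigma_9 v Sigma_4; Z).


For a wedge: H_1(A v B) = H_1(A) + H_1(B).
b_1(Sigma_9) = 18, b_1(Sigma_4) = 8.
b_1 = 18 + 8 = 26

26


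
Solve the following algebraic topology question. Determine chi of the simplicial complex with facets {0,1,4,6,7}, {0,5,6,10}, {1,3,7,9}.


Enumerate all faces; f-vector: f_0=9, f_1=20, f_2=18, f_3=7, f_4=1.
chi = sum (-1)^k f_k = 1

1


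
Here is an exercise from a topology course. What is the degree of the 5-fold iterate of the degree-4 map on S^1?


deg(f) = 4. Degree is multiplicative: deg(f^5) = (deg f)^5.
deg(f^5) = (4)^5 = 1024

1024


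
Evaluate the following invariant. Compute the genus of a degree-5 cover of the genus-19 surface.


For an n-sheeted cover: chi(E) = n * chi(B).
chi(Sigma_19) = 2 - 2*19 = -36.
chi(E) = 5 * (-36) = -180.
genus(E) = (2 - chi(E))/2 = (2 - (-180))/2 = 182/2 = 91

91


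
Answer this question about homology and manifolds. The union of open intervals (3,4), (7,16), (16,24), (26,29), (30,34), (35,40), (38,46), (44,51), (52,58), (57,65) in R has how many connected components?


Sort and merge overlapping open intervals.
Merged: (3,4), (7,16), (16,24), (26,29), (30,34), (35,51), (52,65).
Number of components = 7

7


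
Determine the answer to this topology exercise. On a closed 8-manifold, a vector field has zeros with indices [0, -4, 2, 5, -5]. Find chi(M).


Poincare-Hopf: chi(M) = sum of indices of zeros.
chi = (0) + (-4) + (2) + (5) + (-5) = -2

-2


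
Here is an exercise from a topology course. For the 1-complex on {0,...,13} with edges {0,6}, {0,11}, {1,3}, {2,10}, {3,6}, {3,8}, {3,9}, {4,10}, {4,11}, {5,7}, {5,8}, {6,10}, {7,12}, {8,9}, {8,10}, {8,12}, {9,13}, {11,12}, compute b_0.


Run DFS/union-find over 14 vertices.
V = 14, E = 18.
Number of components = 1

1


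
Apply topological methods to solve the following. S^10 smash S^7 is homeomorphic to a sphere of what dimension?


S^m ^ S^n = S^{m+n}.
k = 10 + 7 = 17

17


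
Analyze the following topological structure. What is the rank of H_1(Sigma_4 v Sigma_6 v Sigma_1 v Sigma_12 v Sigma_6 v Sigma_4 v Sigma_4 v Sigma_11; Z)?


For a wedge X v Y: reduced H_k(X v Y) = H_k(X) + H_k(Y).
Each Sigma_g contributes b_1 = 2g.
b_1 = 8 + 12 + 2 + 24 + 12 + 8 + 8 + 22 = 96

96


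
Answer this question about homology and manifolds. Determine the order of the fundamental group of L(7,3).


pi_1(L(p,q)) = Z/pZ for any q coprime to p.
|pi_1(L(7,3))| = 7

7


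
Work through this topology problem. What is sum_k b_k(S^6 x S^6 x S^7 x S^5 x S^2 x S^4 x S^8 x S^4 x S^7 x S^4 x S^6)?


Total Betti number is multiplicative under products.
Each S^d (d>=1) has total Betti number 2.
There are 11 sphere factors.
Total = 2^11 = 2048

2048


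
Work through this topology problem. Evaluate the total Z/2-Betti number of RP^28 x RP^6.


dim H^*(RP^n; Z/2) = n+1 (one Z/2 in each degree 0..n).
Total Betti number is multiplicative.
Total = (28+1) * (6+1) = 29 * 7 = 203

203


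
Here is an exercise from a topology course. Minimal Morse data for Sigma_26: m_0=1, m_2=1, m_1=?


A perfect Morse function has m_k = b_k.
For Sigma_26: b_0=1, b_1=2g=52, b_2=1.
Saddles m_1 = 2g = 52

52


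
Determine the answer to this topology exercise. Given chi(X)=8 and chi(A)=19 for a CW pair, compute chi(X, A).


Relative Euler characteristic: chi(X, A) = chi(X) - chi(A).
= 8 - (19) = -11

-11


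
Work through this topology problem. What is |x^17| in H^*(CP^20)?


|x| = 2 in H^*(CP^n).
|x^17| = 17 * |x| = 17 * 2 = 34

34


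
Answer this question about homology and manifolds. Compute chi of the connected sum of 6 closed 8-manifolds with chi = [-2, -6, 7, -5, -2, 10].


For n-manifolds: chi(A#B) = chi(A) + chi(B) - chi(S^8).
chi(S^8) = 1 + (-1)^8 = 2.
chi(#) = (sum chi_i) - (6-1)*chi(S^8) = 2 - 5*2 = -8

-8


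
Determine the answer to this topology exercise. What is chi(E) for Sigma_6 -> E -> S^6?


chi(S^6) = 2 (n even), chi(Sigma_6) = 2 - 2*6 = -10.
chi(E) = 2 * (-10) = -20

-20


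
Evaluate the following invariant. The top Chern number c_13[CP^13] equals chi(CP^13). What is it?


For any closed oriented manifold, <e(TM),[M]> = chi(M).
chi(CP^13) = 13+1 = 14

14


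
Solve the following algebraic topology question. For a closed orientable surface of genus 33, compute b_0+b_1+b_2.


For Sigma_33: b_0 = 1, b_1 = 2g = 66, b_2 = 1.
Total = 1 + 66 + 1 = 68

68


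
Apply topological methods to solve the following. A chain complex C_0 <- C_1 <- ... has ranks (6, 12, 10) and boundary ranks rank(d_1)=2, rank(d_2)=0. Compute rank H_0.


rank H_k = rank(ker d_k) - rank(im d_{k+1}).
rank(ker d_0) = rank(C_0) - rank(d_0) = 6 - 0 = 6.
rank(im d_{0+1}) = 2.
rank H_0 = 6 - 2 = 4

4


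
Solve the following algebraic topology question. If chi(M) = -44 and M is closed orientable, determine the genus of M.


chi = 2 - 2g for closed orientable surfaces.
-44 = 2 - 2g
2g = 2 - (-44) = 46
g = 23

23


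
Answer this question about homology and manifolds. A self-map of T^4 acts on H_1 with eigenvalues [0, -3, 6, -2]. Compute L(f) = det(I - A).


For a torus self-map: L(f) = det(I - A) where A acts on H_1.
L(f) = (1-0) * (1--3) * (1-6) * (1--2) = 1 * 4 * -5 * 3 = -60

-60


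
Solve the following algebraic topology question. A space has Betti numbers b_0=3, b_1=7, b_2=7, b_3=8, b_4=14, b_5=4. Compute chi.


chi = sum_k (-1)^k b_k.
= (3) + (-7) + (7) + (-8) + (14) + (-4)
= 5

5


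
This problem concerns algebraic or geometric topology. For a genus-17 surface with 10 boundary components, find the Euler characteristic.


For a compact orientable surface with genus g and b boundary components: chi = 2 - 2g - b.
chi = 2 - 2*17 - 10 = 2 - 34 - 10 = -42

-42


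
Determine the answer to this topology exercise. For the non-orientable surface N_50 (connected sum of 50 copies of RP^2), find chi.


For a non-orientable closed surface with k crosscaps: chi = 2 - k.
Here k = 50.
chi = 2 - 50 = -48

-48


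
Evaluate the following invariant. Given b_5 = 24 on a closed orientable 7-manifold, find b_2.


Poincare duality for closed orientable n-manifolds: b_k = b_{n-k}.
Here n = 7, so b_2 = b_5 = 24

24


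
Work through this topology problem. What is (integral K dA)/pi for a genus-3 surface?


Gauss-Bonnet: integral K dA = 2*pi*chi(M).
chi(Sigma_3) = 2 - 2*3 = -4.
(integral K dA)/pi = 2*chi = 2*(-4) = -8

-8


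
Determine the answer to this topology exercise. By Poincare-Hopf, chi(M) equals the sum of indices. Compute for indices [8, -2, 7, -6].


Poincare-Hopf: chi(M) = sum of indices of zeros.
chi = (8) + (-2) + (7) + (-6) = 7

7


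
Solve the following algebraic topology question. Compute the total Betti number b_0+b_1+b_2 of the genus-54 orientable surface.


For Sigma_54: b_0 = 1, b_1 = 2g = 108, b_2 = 1.
Total = 1 + 108 + 1 = 110

110


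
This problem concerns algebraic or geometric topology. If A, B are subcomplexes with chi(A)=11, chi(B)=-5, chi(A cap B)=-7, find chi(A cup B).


chi(A cup B) = chi(A) + chi(B) - chi(A cap B)
= 11 + (-5) - (-7)
= 13

13


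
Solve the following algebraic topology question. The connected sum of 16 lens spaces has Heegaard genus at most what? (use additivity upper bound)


Heegaard genus satisfies g(A#B) <= g(A) + g(B).
Each lens space has g = 1.
Upper bound: 16 * 1 = 16

16


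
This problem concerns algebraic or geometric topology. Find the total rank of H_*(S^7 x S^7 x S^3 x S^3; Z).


Total Betti number is multiplicative under products.
Each S^d (d>=1) has total Betti number 2.
There are 4 sphere factors.
Total = 2^4 = 16

16


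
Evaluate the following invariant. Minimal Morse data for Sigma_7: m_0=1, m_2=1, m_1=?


A perfect Morse function has m_k = b_k.
For Sigma_7: b_0=1, b_1=2g=14, b_2=1.
Saddles m_1 = 2g = 14

14


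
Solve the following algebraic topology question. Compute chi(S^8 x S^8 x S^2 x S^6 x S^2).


chi is multiplicative: chi(X x Y) = chi(X) chi(Y).
Each even-dim sphere has chi = 2. There are 5 factors.
chi = 2^5 = 32

32


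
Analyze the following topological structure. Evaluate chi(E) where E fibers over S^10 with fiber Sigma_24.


chi(S^10) = 2 (n even), chi(Sigma_24) = 2 - 2*24 = -46.
chi(E) = 2 * (-46) = -92

-92


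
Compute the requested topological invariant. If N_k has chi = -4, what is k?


chi = 2 - k for closed non-orientable surfaces with k crosscaps.
-4 = 2 - k
k = 2 - (-4) = 6

6


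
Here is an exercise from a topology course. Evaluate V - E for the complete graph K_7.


K_7: V = 7, E = C(7,2) = 21.
chi = V - E = 7 - 21 = -14

-14


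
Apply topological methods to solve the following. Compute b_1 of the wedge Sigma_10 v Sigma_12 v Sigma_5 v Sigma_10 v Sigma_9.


For a wedge X v Y: reduced H_k(X v Y) = H_k(X) + H_k(Y).
Each Sigma_g contributes b_1 = 2g.
b_1 = 20 + 24 + 10 + 20 + 18 = 92

92


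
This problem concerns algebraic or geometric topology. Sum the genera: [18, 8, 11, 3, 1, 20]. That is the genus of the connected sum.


Genus is additive under connected sum of orientable surfaces.
g = 18 + 8 + 11 + 3 + 1 + 20 = 61

61


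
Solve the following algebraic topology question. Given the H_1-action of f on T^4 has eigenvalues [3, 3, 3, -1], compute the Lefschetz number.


For a torus self-map: L(f) = det(I - A) where A acts on H_1.
L(f) = (1-3) * (1-3) * (1-3) * (1--1) = -2 * -2 * -2 * 2 = -16

-16


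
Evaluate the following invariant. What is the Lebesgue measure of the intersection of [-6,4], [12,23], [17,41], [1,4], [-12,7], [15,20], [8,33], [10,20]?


Intersection = [max(a_i), min(b_i)] = [17, 4].
Since 17 > 4, the intersection is empty.
Length = 0

0


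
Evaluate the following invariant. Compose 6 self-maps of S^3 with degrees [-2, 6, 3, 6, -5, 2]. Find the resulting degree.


Degree is multiplicative: deg(composition) = product of degrees.
= (-2) * (6) * (3) * (6) * (-5) * (2) = 2160

2160


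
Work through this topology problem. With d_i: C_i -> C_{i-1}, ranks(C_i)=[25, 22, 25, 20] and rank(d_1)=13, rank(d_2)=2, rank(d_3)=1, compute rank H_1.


rank H_k = rank(ker d_k) - rank(im d_{k+1}).
rank(ker d_1) = rank(C_1) - rank(d_1) = 22 - 13 = 9.
rank(im d_{1+1}) = 2.
rank H_1 = 9 - 2 = 7

7


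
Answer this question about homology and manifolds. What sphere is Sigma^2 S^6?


Each suspension raises dimension by 1: Sigma S^n = S^{n+1}.
Sigma^2 S^6 = S^{6+2} = S^8

8


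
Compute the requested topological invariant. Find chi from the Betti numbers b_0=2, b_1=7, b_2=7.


chi = sum_k (-1)^k b_k.
= (2) + (-7) + (7)
= 2

2


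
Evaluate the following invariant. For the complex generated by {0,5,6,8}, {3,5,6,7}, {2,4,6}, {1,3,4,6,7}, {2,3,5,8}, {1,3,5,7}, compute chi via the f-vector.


Enumerate all faces; f-vector: f_0=9, f_1=25, f_2=24, f_3=9, f_4=1.
chi = sum (-1)^k f_k = 0

0


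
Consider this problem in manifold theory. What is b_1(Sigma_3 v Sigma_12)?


For a wedge: H_1(A v B) = H_1(A) + H_1(B).
b_1(Sigma_3) = 6, b_1(Sigma_12) = 24.
b_1 = 6 + 24 = 30

30


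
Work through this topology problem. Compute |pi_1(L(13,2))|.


pi_1(L(p,q)) = Z/pZ for any q coprime to p.
|pi_1(L(13,2))| = 13

13


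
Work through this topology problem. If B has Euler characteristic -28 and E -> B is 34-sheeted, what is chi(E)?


For a finite covering: chi(E) = (number of sheets) * chi(B).
chi(E) = 34 * (-28) = -952

-952


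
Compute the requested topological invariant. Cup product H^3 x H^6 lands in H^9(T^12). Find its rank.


Cup product: H^p x H^q -> H^{p+q}; here p+q = 3+6 = 9.
rank H^k(T^n) = C(n,k).
C(12,9) = 220

220


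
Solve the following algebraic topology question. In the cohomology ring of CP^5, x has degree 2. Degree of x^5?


|x| = 2 in H^*(CP^n).
|x^5| = 5 * |x| = 5 * 2 = 10

10


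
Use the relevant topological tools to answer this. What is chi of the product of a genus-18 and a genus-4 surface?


chi(Sigma_18) = 2 - 2*18 = -34
chi(Sigma_4) = 2 - 2*4 = -6
chi(product) = (-34) * (-6) = 204

204


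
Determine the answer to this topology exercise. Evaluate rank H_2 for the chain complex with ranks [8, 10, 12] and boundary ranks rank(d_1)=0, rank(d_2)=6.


rank H_k = rank(ker d_k) - rank(im d_{k+1}).
rank(ker d_2) = rank(C_2) - rank(d_2) = 12 - 6 = 6.
rank(im d_{2+1}) = 0.
rank H_2 = 6 - 0 = 6

6


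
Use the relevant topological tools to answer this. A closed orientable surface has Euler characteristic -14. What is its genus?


chi = 2 - 2g for closed orientable surfaces.
-14 = 2 - 2g
2g = 2 - (-14) = 16
g = 8

8


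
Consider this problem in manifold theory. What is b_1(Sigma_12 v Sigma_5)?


For a wedge: H_1(A v B) = H_1(A) + H_1(B).
b_1(Sigma_12) = 24, b_1(Sigma_5) = 10.
b_1 = 24 + 10 = 34

34


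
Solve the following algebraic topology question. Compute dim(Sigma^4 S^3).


Each suspension raises dimension by 1: Sigma S^n = S^{n+1}.
Sigma^4 S^3 = S^{3+4} = S^7

7


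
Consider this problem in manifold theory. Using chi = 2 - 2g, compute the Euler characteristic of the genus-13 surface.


For a closed orientable surface of genus g: chi = 2 - 2g.
Here g = 13.
chi = 2 - 2*13 = 2 - 26 = -24

-24


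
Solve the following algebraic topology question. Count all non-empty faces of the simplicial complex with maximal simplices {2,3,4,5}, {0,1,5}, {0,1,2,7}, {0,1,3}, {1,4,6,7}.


Each maximal simplex on m vertices has 2^m - 1 nonempty faces.
Take the union (dedupe shared faces).
Total distinct faces = 46

46


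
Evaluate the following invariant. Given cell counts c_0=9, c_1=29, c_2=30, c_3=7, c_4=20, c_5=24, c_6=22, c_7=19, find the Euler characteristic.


chi = sum_k (-1)^k c_k.
= (-1)^0*9 + (-1)^1*29 + (-1)^2*30 + (-1)^3*7 + (-1)^4*20 + (-1)^5*24 + (-1)^6*22 + (-1)^7*19
= (9) + (-29) + (30) + (-7) + (20) + (-24) + (22) + (-19)
= 2

2


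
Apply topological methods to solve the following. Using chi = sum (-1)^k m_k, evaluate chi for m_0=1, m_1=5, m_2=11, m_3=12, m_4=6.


Morse theory: chi(M) = sum_k (-1)^k m_k where m_k = #(index-k critical points).
= (1) + (-5) + (11) + (-12) + (6) = 1

1


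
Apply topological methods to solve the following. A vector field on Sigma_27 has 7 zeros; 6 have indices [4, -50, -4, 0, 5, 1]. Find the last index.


Poincare-Hopf: sum of indices = chi(M).
chi(Sigma_27) = 2 - 2*27 = -52.
Sum of known indices = -44.
x = chi - (sum known) = -52 - (-44) = -8

-8
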